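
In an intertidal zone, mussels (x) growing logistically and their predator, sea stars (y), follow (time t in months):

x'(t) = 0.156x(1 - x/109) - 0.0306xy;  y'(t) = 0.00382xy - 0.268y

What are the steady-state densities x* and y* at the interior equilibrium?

x* ≈ 70.2, y* ≈ 1.82

From dy/dt = 0 with y > 0: 0.00382x* = 0.268, so x* = 70.2.
Substitute into dx/dt = 0: 0.156(1 - 70.2/109) = 0.0306y*.
The bracket is 0.356, giving y* = 0.0556/0.0306 = 1.82.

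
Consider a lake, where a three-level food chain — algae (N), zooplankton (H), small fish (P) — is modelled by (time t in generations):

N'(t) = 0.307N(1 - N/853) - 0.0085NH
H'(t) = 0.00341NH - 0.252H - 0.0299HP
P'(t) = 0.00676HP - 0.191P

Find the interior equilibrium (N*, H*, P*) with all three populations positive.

N* ≈ 186, H* ≈ 28.3, P* ≈ 12.8

From dP/dt = 0: 0.00676H* = 0.191, so H* = 28.3.
From dN/dt = 0: 0.307(1 - N*/853) = 0.0085·28.3, giving N* = 853·(1 - 0.782) = 186.
From dH/dt = 0: 0.00341·186 - 0.252 = 0.0299P*, so P* = 0.381/0.0299 = 12.8.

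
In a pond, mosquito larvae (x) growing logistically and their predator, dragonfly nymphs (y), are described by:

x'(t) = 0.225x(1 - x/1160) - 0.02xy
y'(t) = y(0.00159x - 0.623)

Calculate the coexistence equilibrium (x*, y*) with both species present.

From dy/dt = 0 with y > 0: 0.00159x* = 0.623, so x* = 392.
Substitute into dx/dt = 0: 0.225(1 - 392/1160) = 0.02y*.
The bracket is 0.662, giving y* = 0.149/0.02 = 7.45.

x* ≈ 392, y* ≈ 7.45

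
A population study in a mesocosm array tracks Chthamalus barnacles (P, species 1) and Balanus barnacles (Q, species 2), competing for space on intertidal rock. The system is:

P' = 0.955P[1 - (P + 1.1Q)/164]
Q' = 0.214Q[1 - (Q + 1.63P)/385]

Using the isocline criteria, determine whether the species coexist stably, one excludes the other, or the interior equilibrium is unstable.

species 2 excludes species 1

Compare the nullcline intercepts: K1/α12 = 164/1.1 = 149 < K2 = 385; K2/α21 = 385/1.63 = 236 > K1 = 164.
Since the inequalities point opposite ways, species 2 can invade but species 1 cannot.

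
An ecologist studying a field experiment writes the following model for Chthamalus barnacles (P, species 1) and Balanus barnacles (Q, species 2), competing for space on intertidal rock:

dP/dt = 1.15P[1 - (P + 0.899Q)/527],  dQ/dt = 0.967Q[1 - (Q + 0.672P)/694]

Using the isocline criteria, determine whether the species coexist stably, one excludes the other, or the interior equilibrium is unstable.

Compare the nullcline intercepts: K1/α12 = 527/0.899 = 586 < K2 = 694; K2/α21 = 694/0.672 = 1030 > K1 = 527.
Since the inequalities point opposite ways, species 2 can invade but species 1 cannot.

species 2 excludes species 1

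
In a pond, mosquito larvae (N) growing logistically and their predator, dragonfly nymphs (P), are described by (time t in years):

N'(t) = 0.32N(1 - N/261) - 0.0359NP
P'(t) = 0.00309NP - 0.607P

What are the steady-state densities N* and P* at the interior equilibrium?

From dP/dt = 0 with P > 0: 0.00309N* = 0.607, so N* = 196.
Substitute into dN/dt = 0: 0.32(1 - 196/261) = 0.0359P*.
The bracket is 0.247, giving P* = 0.0792/0.0359 = 2.2.

N* ≈ 196, P* ≈ 2.2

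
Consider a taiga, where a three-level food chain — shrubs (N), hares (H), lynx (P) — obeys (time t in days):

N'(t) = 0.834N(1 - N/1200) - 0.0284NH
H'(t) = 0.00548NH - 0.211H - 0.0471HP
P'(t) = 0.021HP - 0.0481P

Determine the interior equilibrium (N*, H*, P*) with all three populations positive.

N* ≈ 1110, H* ≈ 2.29, P* ≈ 124

From dP/dt = 0: 0.021H* = 0.0481, so H* = 2.29.
From dN/dt = 0: 0.834(1 - N*/1200) = 0.0284·2.29, giving N* = 1200·(1 - 0.078) = 1110.
From dH/dt = 0: 0.00548·1110 - 0.211 = 0.0471P*, so P* = 5.85/0.0471 = 124.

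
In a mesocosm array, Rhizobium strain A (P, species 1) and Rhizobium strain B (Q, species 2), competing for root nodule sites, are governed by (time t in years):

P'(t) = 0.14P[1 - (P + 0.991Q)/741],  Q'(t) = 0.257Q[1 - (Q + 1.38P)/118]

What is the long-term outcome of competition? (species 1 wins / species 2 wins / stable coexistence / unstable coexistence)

Compare the nullcline intercepts: K1/α12 = 741/0.991 = 748 > K2 = 118; K2/α21 = 118/1.38 = 85.5 < K1 = 741.
Since the inequalities point opposite ways, species 1 can invade but species 2 cannot.

species 1 excludes species 2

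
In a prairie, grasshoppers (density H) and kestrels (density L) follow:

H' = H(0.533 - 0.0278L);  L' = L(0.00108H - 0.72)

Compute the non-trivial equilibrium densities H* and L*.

Set dL/dt = 0 with L > 0: 0.00108H - 0.72 = 0, so H* = 0.72/0.00108 = 667.
Set dH/dt = 0 with H > 0: 0.533 - 0.0278L = 0, so L* = 0.533/0.0278 = 19.2.

H* ≈ 667, L* ≈ 19.2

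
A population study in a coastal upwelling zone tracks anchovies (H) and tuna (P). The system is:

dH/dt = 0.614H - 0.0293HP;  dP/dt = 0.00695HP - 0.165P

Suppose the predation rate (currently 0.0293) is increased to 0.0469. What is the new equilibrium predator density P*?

At the interior fixed point, setting dH/dt = 0 with H > 0 fixes P* = (prey growth rate)/(HP coefficient) — independent of the other coefficients.
With the change, P* = 0.614/0.0469 = 13.1; it falls from 21.

P* ≈ 13.1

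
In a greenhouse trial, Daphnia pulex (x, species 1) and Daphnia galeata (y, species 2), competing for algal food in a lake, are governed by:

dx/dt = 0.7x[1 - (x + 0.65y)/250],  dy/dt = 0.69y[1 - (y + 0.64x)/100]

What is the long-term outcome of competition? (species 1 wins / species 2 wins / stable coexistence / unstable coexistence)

species 1 excludes species 2

Compare the nullcline intercepts: K1/α12 = 250/0.65 = 385 > K2 = 100; K2/α21 = 100/0.64 = 156 < K1 = 250.
Since the inequalities point opposite ways, species 1 can invade but species 2 cannot.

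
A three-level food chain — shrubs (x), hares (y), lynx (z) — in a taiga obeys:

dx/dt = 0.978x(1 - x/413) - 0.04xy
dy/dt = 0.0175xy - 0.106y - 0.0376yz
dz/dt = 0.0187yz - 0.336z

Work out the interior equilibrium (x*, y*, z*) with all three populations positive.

From dz/dt = 0: 0.0187y* = 0.336, so y* = 18.
From dx/dt = 0: 0.978(1 - x*/413) = 0.04·18, giving x* = 413·(1 - 0.735) = 109.
From dy/dt = 0: 0.0175·109 - 0.106 = 0.0376z*, so z* = 1.81/0.0376 = 48.1.

x* ≈ 109, y* ≈ 18, z* ≈ 48.1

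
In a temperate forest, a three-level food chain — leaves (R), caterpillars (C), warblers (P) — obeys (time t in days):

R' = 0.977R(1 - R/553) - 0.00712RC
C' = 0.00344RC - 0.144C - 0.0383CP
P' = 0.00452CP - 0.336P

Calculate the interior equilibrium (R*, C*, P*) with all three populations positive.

R* ≈ 253, C* ≈ 74.3, P* ≈ 19

From dP/dt = 0: 0.00452C* = 0.336, so C* = 74.3.
From dR/dt = 0: 0.977(1 - R*/553) = 0.00712·74.3, giving R* = 553·(1 - 0.542) = 253.
From dC/dt = 0: 0.00344·253 - 0.144 = 0.0383P*, so P* = 0.728/0.0383 = 19.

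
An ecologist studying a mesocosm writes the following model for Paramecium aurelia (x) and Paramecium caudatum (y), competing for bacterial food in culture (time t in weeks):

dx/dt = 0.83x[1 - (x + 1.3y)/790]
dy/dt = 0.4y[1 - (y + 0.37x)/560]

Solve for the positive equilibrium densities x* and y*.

Setting both brackets to zero gives the nullclines x + 1.3y = 790 and 0.37x + y = 560.
Substituting y = 560 - 0.37x into the first: x(1 - 1.3·0.37) = 790 - 1.3·560.
So x* = 62/0.519 = 119, and then y* = 560 - 0.37·119 = 516.

x* ≈ 119, y* ≈ 516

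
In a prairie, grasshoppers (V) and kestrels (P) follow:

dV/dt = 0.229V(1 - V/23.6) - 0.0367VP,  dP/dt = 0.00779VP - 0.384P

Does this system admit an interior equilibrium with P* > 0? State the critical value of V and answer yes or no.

The predator equation gives dP/dt > 0 only when V > 0.384/0.00779 = 49.3.
Without the predator, V → K = 23.6. Since 23.6 < 49.3, the predator cannot invade.

Threshold V = 49.3; K < 49.3, so no, the predator goes extinct.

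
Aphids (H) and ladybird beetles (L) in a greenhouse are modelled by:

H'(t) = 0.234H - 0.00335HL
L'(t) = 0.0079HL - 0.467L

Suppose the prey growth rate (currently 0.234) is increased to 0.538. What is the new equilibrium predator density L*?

L* ≈ 161

At the interior fixed point, setting dH/dt = 0 with H > 0 fixes L* = (prey growth rate)/(HL coefficient) — independent of the other coefficients.
With the change, L* = 0.538/0.00335 = 161; it rises from 69.9.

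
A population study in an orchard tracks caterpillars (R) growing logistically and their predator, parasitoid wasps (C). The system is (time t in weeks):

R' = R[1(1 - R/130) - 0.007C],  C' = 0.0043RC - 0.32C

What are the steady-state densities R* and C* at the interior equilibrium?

From dC/dt = 0 with C > 0: 0.0043R* = 0.32, so R* = 74.4.
Substitute into dR/dt = 0: 1(1 - 74.4/130) = 0.007C*.
The bracket is 0.428, giving C* = 0.428/0.007 = 61.1.

R* ≈ 74.4, C* ≈ 61.1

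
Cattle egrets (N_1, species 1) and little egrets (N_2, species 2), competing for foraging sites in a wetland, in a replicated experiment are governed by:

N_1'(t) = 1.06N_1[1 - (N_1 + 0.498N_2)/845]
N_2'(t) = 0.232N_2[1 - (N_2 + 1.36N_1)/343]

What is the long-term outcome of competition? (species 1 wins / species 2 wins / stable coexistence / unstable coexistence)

Compare the nullcline intercepts: K1/α12 = 845/0.498 = 1700 > K2 = 343; K2/α21 = 343/1.36 = 252 < K1 = 845.
Since the inequalities point opposite ways, species 1 can invade but species 2 cannot.

species 1 excludes species 2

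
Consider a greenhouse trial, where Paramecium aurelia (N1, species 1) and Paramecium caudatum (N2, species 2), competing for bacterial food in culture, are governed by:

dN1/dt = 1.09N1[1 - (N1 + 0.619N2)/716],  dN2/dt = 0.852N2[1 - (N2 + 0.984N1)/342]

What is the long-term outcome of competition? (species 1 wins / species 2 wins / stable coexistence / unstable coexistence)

Compare the nullcline intercepts: K1/α12 = 716/0.619 = 1160 > K2 = 342; K2/α21 = 342/0.984 = 348 < K1 = 716.
Since the inequalities point opposite ways, species 1 can invade but species 2 cannot.

species 1 excludes species 2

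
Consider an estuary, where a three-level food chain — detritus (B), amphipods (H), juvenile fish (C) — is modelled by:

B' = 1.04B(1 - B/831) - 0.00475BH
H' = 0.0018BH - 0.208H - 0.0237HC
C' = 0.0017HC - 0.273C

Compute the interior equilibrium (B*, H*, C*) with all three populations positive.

From dC/dt = 0: 0.0017H* = 0.273, so H* = 161.
From dB/dt = 0: 1.04(1 - B*/831) = 0.00475·161, giving B* = 831·(1 - 0.733) = 221.
From dH/dt = 0: 0.0018·221 - 0.208 = 0.0237C*, so C* = 0.191/0.0237 = 8.05.

B* ≈ 221, H* ≈ 161, C* ≈ 8.05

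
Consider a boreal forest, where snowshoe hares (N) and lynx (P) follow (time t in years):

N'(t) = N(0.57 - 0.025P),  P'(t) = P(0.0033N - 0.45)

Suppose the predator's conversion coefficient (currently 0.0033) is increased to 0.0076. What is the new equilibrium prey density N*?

At the interior fixed point, setting dP/dt = 0 with P > 0 fixes N* = (predator death rate)/(NP coefficient) — independent of the other coefficients.
With the change, N* = 0.45/0.0076 = 59.2; it falls from 136.

N* ≈ 59.2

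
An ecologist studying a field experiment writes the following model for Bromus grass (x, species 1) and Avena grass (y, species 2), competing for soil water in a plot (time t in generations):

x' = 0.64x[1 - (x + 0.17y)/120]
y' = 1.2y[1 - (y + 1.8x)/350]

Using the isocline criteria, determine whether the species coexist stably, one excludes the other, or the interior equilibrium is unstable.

stable coexistence

Compare the nullcline intercepts: K1/α12 = 120/0.17 = 706 > K2 = 350; K2/α21 = 350/1.8 = 194 > K1 = 120.
Since both inequalities hold, each species can invade when rare, so the interior equilibrium is stable.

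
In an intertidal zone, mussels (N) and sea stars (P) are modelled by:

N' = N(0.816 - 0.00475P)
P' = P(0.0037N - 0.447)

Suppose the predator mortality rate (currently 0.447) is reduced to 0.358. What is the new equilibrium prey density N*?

N* ≈ 96.8

At the interior fixed point, setting dP/dt = 0 with P > 0 fixes N* = (predator death rate)/(NP coefficient) — independent of the other coefficients.
With the change, N* = 0.358/0.0037 = 96.8; it falls from 121.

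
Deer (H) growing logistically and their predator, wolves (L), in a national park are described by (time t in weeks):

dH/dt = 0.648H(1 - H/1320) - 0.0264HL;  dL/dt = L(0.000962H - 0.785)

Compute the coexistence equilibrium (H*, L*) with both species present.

From dL/dt = 0 with L > 0: 0.000962H* = 0.785, so H* = 816.
Substitute into dH/dt = 0: 0.648(1 - 816/1320) = 0.0264L*.
The bracket is 0.382, giving L* = 0.247/0.0264 = 9.37.

H* ≈ 816, L* ≈ 9.37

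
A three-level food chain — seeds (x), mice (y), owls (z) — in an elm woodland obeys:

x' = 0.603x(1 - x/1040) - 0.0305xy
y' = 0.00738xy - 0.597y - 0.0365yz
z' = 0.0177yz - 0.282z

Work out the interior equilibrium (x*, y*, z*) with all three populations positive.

x* ≈ 202, y* ≈ 15.9, z* ≈ 24.5

From dz/dt = 0: 0.0177y* = 0.282, so y* = 15.9.
From dx/dt = 0: 0.603(1 - x*/1040) = 0.0305·15.9, giving x* = 1040·(1 - 0.806) = 202.
From dy/dt = 0: 0.00738·202 - 0.597 = 0.0365z*, so z* = 0.893/0.0365 = 24.5.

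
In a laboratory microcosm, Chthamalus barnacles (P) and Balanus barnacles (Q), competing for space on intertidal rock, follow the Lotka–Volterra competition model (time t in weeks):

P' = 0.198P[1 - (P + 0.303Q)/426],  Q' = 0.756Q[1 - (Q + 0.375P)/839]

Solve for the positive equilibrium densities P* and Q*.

Setting both brackets to zero gives the nullclines P + 0.303Q = 426 and 0.375P + Q = 839.
Substituting Q = 839 - 0.375P into the first: P(1 - 0.303·0.375) = 426 - 0.303·839.
So P* = 172/0.886 = 194, and then Q* = 839 - 0.375·194 = 766.

P* ≈ 194, Q* ≈ 766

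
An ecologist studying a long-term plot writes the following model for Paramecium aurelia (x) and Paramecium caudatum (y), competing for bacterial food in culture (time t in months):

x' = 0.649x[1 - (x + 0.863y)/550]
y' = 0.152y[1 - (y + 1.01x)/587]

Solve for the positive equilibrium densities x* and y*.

x* ≈ 338, y* ≈ 245

Setting both brackets to zero gives the nullclines x + 0.863y = 550 and 1.01x + y = 587.
Substituting y = 587 - 1.01x into the first: x(1 - 0.863·1.01) = 550 - 0.863·587.
So x* = 43.4/0.128 = 338, and then y* = 587 - 1.01·338 = 245.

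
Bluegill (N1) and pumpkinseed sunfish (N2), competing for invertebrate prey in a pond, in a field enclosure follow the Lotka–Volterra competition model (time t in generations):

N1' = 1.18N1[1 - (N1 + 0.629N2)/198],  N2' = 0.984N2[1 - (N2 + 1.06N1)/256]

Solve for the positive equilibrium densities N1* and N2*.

N1* ≈ 111, N2* ≈ 138

Setting both brackets to zero gives the nullclines N1 + 0.629N2 = 198 and 1.06N1 + N2 = 256.
Substituting N2 = 256 - 1.06N1 into the first: N1(1 - 0.629·1.06) = 198 - 0.629·256.
So N1* = 37/0.333 = 111, and then N2* = 256 - 1.06·111 = 138.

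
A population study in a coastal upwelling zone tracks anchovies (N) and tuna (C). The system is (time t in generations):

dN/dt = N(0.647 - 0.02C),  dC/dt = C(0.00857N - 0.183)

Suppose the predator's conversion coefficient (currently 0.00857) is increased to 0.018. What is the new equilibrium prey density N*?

N* ≈ 10.2

At the interior fixed point, setting dC/dt = 0 with C > 0 fixes N* = (predator death rate)/(NC coefficient) — independent of the other coefficients.
With the change, N* = 0.183/0.018 = 10.2; it falls from 21.4.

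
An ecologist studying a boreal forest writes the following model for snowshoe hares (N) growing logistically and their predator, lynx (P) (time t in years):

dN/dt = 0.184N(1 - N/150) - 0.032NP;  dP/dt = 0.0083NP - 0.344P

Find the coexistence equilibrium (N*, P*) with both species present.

N* ≈ 41.4, P* ≈ 4.16

From dP/dt = 0 with P > 0: 0.0083N* = 0.344, so N* = 41.4.
Substitute into dN/dt = 0: 0.184(1 - 41.4/150) = 0.032P*.
The bracket is 0.724, giving P* = 0.133/0.032 = 4.16.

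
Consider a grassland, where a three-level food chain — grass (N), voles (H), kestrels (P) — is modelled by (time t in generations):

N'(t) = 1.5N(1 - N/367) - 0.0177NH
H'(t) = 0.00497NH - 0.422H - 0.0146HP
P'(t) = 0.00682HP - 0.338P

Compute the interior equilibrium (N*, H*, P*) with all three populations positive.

N* ≈ 152, H* ≈ 49.6, P* ≈ 23

From dP/dt = 0: 0.00682H* = 0.338, so H* = 49.6.
From dN/dt = 0: 1.5(1 - N*/367) = 0.0177·49.6, giving N* = 367·(1 - 0.585) = 152.
From dH/dt = 0: 0.00497·152 - 0.422 = 0.0146P*, so P* = 0.335/0.0146 = 23.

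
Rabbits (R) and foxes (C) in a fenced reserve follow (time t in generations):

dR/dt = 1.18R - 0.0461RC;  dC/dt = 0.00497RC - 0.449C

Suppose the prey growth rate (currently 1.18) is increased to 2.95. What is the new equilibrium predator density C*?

At the interior fixed point, setting dR/dt = 0 with R > 0 fixes C* = (prey growth rate)/(RC coefficient) — independent of the other coefficients.
With the change, C* = 2.95/0.0461 = 64; it rises from 25.6.

C* ≈ 64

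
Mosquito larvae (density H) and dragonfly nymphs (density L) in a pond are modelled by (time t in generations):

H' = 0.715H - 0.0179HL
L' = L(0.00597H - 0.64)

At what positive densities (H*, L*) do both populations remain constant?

H* ≈ 107, L* ≈ 39.9

Set dL/dt = 0 with L > 0: 0.00597H - 0.64 = 0, so H* = 0.64/0.00597 = 107.
Set dH/dt = 0 with H > 0: 0.715 - 0.0179L = 0, so L* = 0.715/0.0179 = 39.9.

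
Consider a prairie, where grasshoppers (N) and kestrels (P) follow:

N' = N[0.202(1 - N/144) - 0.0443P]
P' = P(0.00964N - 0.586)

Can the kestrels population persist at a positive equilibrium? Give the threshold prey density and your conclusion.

Threshold N = 60.8; K > 60.8, so yes, the predator persists.

The predator equation gives dP/dt > 0 only when N > 0.586/0.00964 = 60.8.
Without the predator, N → K = 144. Since 144 > 60.8, the predator can invade and persist.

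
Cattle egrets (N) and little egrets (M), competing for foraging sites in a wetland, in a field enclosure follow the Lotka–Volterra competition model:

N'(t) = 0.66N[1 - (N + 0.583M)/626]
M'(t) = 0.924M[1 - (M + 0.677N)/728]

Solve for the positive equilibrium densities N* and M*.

Setting both brackets to zero gives the nullclines N + 0.583M = 626 and 0.677N + M = 728.
Substituting M = 728 - 0.677N into the first: N(1 - 0.583·0.677) = 626 - 0.583·728.
So N* = 202/0.605 = 333, and then M* = 728 - 0.677·333 = 503.

N* ≈ 333, M* ≈ 503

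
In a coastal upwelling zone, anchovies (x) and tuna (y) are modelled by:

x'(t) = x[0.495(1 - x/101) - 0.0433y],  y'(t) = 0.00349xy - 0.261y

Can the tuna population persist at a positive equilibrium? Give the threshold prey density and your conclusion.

The predator equation gives dy/dt > 0 only when x > 0.261/0.00349 = 74.8.
Without the predator, x → K = 101. Since 101 > 74.8, the predator can invade and persist.

Threshold x = 74.8; K > 74.8, so yes, the predator persists.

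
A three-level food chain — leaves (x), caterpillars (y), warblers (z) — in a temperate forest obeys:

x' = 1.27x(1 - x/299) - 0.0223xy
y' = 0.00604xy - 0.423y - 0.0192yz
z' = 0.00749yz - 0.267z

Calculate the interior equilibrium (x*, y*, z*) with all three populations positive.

x* ≈ 112, y* ≈ 35.6, z* ≈ 13.2

From dz/dt = 0: 0.00749y* = 0.267, so y* = 35.6.
From dx/dt = 0: 1.27(1 - x*/299) = 0.0223·35.6, giving x* = 299·(1 - 0.626) = 112.
From dy/dt = 0: 0.00604·112 - 0.423 = 0.0192z*, so z* = 0.253/0.0192 = 13.2.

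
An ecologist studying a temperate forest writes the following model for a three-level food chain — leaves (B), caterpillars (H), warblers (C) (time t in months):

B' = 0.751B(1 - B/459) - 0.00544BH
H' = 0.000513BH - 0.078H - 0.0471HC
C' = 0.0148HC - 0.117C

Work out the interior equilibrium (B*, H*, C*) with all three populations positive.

B* ≈ 433, H* ≈ 7.91, C* ≈ 3.06

From dC/dt = 0: 0.0148H* = 0.117, so H* = 7.91.
From dB/dt = 0: 0.751(1 - B*/459) = 0.00544·7.91, giving B* = 459·(1 - 0.0573) = 433.
From dH/dt = 0: 0.000513·433 - 0.078 = 0.0471C*, so C* = 0.144/0.0471 = 3.06.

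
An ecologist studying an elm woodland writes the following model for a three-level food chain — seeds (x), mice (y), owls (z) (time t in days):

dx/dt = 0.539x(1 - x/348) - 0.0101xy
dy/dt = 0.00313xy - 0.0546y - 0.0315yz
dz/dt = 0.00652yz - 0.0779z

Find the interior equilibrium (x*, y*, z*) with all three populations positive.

From dz/dt = 0: 0.00652y* = 0.0779, so y* = 11.9.
From dx/dt = 0: 0.539(1 - x*/348) = 0.0101·11.9, giving x* = 348·(1 - 0.224) = 270.
From dy/dt = 0: 0.00313·270 - 0.0546 = 0.0315z*, so z* = 0.791/0.0315 = 25.1.

x* ≈ 270, y* ≈ 11.9, z* ≈ 25.1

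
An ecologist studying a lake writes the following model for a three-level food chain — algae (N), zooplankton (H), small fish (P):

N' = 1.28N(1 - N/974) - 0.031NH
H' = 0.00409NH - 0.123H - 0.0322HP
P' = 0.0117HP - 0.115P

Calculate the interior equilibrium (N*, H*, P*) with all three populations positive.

N* ≈ 742, H* ≈ 9.83, P* ≈ 90.4

From dP/dt = 0: 0.0117H* = 0.115, so H* = 9.83.
From dN/dt = 0: 1.28(1 - N*/974) = 0.031·9.83, giving N* = 974·(1 - 0.238) = 742.
From dH/dt = 0: 0.00409·742 - 0.123 = 0.0322P*, so P* = 2.91/0.0322 = 90.4.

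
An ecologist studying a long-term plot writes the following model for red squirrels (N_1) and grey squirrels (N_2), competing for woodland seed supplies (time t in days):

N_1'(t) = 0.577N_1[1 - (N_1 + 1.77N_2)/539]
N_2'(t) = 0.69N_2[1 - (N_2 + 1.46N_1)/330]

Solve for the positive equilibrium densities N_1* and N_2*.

N_1* ≈ 28.5, N_2* ≈ 288

Setting both brackets to zero gives the nullclines N_1 + 1.77N_2 = 539 and 1.46N_1 + N_2 = 330.
Substituting N_2 = 330 - 1.46N_1 into the first: N_1(1 - 1.77·1.46) = 539 - 1.77·330.
So N_1* = -45.1/-1.58 = 28.5, and then N_2* = 330 - 1.46·28.5 = 288.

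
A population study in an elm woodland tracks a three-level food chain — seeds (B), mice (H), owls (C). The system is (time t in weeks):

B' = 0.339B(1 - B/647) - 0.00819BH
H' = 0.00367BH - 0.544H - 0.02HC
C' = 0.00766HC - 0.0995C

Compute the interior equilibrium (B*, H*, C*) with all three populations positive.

B* ≈ 444, H* ≈ 13, C* ≈ 54.3

From dC/dt = 0: 0.00766H* = 0.0995, so H* = 13.
From dB/dt = 0: 0.339(1 - B*/647) = 0.00819·13, giving B* = 647·(1 - 0.314) = 444.
From dH/dt = 0: 0.00367·444 - 0.544 = 0.02C*, so C* = 1.09/0.02 = 54.3.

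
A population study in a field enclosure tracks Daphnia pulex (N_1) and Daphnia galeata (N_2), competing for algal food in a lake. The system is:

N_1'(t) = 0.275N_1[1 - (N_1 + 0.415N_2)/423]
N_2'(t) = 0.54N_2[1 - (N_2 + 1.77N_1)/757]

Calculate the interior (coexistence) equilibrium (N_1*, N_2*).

Setting both brackets to zero gives the nullclines N_1 + 0.415N_2 = 423 and 1.77N_1 + N_2 = 757.
Substituting N_2 = 757 - 1.77N_1 into the first: N_1(1 - 0.415·1.77) = 423 - 0.415·757.
So N_1* = 109/0.265 = 410, and then N_2* = 757 - 1.77·410 = 31.2.

N_1* ≈ 410, N_2* ≈ 31.2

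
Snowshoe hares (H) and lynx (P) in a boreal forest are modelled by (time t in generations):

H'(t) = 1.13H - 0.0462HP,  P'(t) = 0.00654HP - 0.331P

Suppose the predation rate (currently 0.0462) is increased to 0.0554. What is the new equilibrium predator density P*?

P* ≈ 20.4

At the interior fixed point, setting dH/dt = 0 with H > 0 fixes P* = (prey growth rate)/(HP coefficient) — independent of the other coefficients.
With the change, P* = 1.13/0.0554 = 20.4; it falls from 24.5.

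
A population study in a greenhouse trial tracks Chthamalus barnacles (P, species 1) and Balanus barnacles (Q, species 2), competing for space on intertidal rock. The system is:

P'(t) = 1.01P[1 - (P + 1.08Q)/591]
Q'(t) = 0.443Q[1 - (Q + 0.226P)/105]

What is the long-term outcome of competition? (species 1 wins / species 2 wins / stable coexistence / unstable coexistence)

Compare the nullcline intercepts: K1/α12 = 591/1.08 = 547 > K2 = 105; K2/α21 = 105/0.226 = 465 < K1 = 591.
Since the inequalities point opposite ways, species 1 can invade but species 2 cannot.

species 1 excludes species 2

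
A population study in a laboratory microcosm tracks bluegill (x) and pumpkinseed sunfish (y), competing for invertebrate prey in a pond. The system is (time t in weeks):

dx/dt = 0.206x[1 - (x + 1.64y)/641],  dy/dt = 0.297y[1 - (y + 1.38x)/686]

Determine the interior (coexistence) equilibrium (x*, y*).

x* ≈ 383, y* ≈ 157

Setting both brackets to zero gives the nullclines x + 1.64y = 641 and 1.38x + y = 686.
Substituting y = 686 - 1.38x into the first: x(1 - 1.64·1.38) = 641 - 1.64·686.
So x* = -484/-1.26 = 383, and then y* = 686 - 1.38·383 = 157.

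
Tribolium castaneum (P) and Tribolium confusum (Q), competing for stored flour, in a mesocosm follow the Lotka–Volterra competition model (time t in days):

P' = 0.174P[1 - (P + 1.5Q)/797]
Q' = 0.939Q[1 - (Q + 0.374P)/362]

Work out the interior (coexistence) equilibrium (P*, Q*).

P* ≈ 579, Q* ≈ 146

Setting both brackets to zero gives the nullclines P + 1.5Q = 797 and 0.374P + Q = 362.
Substituting Q = 362 - 0.374P into the first: P(1 - 1.5·0.374) = 797 - 1.5·362.
So P* = 254/0.439 = 579, and then Q* = 362 - 0.374·579 = 146.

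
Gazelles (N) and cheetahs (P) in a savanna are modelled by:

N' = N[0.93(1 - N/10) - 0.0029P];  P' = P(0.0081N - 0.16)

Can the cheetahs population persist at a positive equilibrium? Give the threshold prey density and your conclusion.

Threshold N = 19.8; K < 19.8, so no, the predator goes extinct.

The predator equation gives dP/dt > 0 only when N > 0.16/0.0081 = 19.8.
Without the predator, N → K = 10. Since 10 < 19.8, the predator cannot invade.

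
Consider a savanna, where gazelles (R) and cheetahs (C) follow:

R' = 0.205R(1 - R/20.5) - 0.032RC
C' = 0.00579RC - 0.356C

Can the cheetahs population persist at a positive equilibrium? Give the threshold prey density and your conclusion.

The predator equation gives dC/dt > 0 only when R > 0.356/0.00579 = 61.5.
Without the predator, R → K = 20.5. Since 20.5 < 61.5, the predator cannot invade.

Threshold R = 61.5; K < 61.5, so no, the predator goes extinct.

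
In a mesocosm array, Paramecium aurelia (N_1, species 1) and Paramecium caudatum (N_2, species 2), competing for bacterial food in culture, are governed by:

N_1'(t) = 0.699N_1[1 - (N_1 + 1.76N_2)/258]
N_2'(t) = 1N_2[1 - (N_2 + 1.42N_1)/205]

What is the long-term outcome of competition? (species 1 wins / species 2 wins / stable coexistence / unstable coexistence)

unstable coexistence (outcome depends on initial conditions)

Compare the nullcline intercepts: K1/α12 = 258/1.76 = 147 < K2 = 205; K2/α21 = 205/1.42 = 144 < K1 = 258.
Since both are reversed, neither can invade when rare; the interior point is a saddle.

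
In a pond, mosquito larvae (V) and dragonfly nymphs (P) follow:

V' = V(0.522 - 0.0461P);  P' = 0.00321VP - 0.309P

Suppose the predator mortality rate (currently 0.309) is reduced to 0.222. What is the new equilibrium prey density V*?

At the interior fixed point, setting dP/dt = 0 with P > 0 fixes V* = (predator death rate)/(VP coefficient) — independent of the other coefficients.
With the change, V* = 0.222/0.00321 = 69.2; it falls from 96.3.

V* ≈ 69.2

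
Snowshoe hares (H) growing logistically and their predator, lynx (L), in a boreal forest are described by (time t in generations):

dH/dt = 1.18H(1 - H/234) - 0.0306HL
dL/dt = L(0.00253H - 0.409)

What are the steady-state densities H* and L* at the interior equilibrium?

H* ≈ 162, L* ≈ 11.9

From dL/dt = 0 with L > 0: 0.00253H* = 0.409, so H* = 162.
Substitute into dH/dt = 0: 1.18(1 - 162/234) = 0.0306L*.
The bracket is 0.309, giving L* = 0.365/0.0306 = 11.9.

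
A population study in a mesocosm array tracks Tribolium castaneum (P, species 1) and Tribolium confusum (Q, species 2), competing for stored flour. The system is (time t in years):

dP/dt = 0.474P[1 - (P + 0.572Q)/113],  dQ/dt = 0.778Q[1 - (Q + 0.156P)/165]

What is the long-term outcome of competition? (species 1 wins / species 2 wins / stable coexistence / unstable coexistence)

Compare the nullcline intercepts: K1/α12 = 113/0.572 = 198 > K2 = 165; K2/α21 = 165/0.156 = 1060 > K1 = 113.
Since both inequalities hold, each species can invade when rare, so the interior equilibrium is stable.

stable coexistence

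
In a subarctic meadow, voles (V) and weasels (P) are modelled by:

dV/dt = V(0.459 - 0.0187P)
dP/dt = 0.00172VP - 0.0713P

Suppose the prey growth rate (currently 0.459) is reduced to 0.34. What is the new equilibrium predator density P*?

P* ≈ 18.2

At the interior fixed point, setting dV/dt = 0 with V > 0 fixes P* = (prey growth rate)/(VP coefficient) — independent of the other coefficients.
With the change, P* = 0.34/0.0187 = 18.2; it falls from 24.5.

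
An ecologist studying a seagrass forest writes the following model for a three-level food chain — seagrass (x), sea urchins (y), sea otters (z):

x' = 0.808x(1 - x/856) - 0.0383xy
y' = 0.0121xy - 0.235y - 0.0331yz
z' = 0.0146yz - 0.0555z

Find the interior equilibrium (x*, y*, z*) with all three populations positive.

From dz/dt = 0: 0.0146y* = 0.0555, so y* = 3.8.
From dx/dt = 0: 0.808(1 - x*/856) = 0.0383·3.8, giving x* = 856·(1 - 0.18) = 702.
From dy/dt = 0: 0.0121·702 - 0.235 = 0.0331z*, so z* = 8.26/0.0331 = 249.

x* ≈ 702, y* ≈ 3.8, z* ≈ 249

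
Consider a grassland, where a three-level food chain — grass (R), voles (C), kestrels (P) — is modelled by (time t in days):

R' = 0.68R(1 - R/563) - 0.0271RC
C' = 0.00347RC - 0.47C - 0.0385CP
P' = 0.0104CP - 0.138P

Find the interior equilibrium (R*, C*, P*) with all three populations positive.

R* ≈ 265, C* ≈ 13.3, P* ≈ 11.7

From dP/dt = 0: 0.0104C* = 0.138, so C* = 13.3.
From dR/dt = 0: 0.68(1 - R*/563) = 0.0271·13.3, giving R* = 563·(1 - 0.529) = 265.
From dC/dt = 0: 0.00347·265 - 0.47 = 0.0385P*, so P* = 0.451/0.0385 = 11.7.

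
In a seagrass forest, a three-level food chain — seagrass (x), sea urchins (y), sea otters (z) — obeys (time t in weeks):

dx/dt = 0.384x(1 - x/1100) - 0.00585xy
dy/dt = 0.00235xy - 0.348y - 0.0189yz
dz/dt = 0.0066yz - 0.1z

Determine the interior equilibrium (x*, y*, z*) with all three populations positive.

x* ≈ 846, y* ≈ 15.2, z* ≈ 86.8

From dz/dt = 0: 0.0066y* = 0.1, so y* = 15.2.
From dx/dt = 0: 0.384(1 - x*/1100) = 0.00585·15.2, giving x* = 1100·(1 - 0.231) = 846.
From dy/dt = 0: 0.00235·846 - 0.348 = 0.0189z*, so z* = 1.64/0.0189 = 86.8.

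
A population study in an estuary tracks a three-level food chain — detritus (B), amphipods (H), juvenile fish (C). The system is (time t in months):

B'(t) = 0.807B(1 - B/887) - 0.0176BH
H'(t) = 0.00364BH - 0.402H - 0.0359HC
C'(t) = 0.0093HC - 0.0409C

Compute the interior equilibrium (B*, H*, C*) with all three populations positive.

From dC/dt = 0: 0.0093H* = 0.0409, so H* = 4.4.
From dB/dt = 0: 0.807(1 - B*/887) = 0.0176·4.4, giving B* = 887·(1 - 0.0959) = 802.
From dH/dt = 0: 0.00364·802 - 0.402 = 0.0359C*, so C* = 2.52/0.0359 = 70.1.

B* ≈ 802, H* ≈ 4.4, C* ≈ 70.1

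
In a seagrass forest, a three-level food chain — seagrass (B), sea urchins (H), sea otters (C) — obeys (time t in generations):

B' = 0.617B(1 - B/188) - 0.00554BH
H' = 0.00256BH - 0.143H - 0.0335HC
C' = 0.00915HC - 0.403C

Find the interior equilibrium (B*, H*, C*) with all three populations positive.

B* ≈ 114, H* ≈ 44, C* ≈ 4.42

From dC/dt = 0: 0.00915H* = 0.403, so H* = 44.
From dB/dt = 0: 0.617(1 - B*/188) = 0.00554·44, giving B* = 188·(1 - 0.395) = 114.
From dH/dt = 0: 0.00256·114 - 0.143 = 0.0335C*, so C* = 0.148/0.0335 = 4.42.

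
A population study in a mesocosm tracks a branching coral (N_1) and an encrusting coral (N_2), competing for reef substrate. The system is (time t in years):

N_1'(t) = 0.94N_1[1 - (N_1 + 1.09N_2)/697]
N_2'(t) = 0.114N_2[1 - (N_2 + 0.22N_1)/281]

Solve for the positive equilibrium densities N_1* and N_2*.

N_1* ≈ 514, N_2* ≈ 168

Setting both brackets to zero gives the nullclines N_1 + 1.09N_2 = 697 and 0.22N_1 + N_2 = 281.
Substituting N_2 = 281 - 0.22N_1 into the first: N_1(1 - 1.09·0.22) = 697 - 1.09·281.
So N_1* = 391/0.76 = 514, and then N_2* = 281 - 0.22·514 = 168.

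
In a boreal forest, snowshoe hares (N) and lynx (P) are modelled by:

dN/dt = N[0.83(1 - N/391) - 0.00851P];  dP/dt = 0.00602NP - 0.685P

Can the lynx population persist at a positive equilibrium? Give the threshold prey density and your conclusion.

The predator equation gives dP/dt > 0 only when N > 0.685/0.00602 = 114.
Without the predator, N → K = 391. Since 391 > 114, the predator can invade and persist.

Threshold N = 114; K > 114, so yes, the predator persists.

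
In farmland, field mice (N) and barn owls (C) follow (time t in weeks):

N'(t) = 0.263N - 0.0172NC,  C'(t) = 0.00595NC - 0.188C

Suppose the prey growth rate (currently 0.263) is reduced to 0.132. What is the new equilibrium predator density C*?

At the interior fixed point, setting dN/dt = 0 with N > 0 fixes C* = (prey growth rate)/(NC coefficient) — independent of the other coefficients.
With the change, C* = 0.132/0.0172 = 7.67; it falls from 15.3.

C* ≈ 7.67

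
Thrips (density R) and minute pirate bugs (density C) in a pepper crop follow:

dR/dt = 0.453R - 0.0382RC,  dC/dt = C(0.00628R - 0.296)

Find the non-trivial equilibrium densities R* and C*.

Set dC/dt = 0 with C > 0: 0.00628R - 0.296 = 0, so R* = 0.296/0.00628 = 47.1.
Set dR/dt = 0 with R > 0: 0.453 - 0.0382C = 0, so C* = 0.453/0.0382 = 11.9.

R* ≈ 47.1, C* ≈ 11.9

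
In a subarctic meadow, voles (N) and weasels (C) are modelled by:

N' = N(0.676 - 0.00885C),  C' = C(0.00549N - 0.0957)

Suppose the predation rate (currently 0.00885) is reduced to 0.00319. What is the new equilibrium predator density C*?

C* ≈ 212

At the interior fixed point, setting dN/dt = 0 with N > 0 fixes C* = (prey growth rate)/(NC coefficient) — independent of the other coefficients.
With the change, C* = 0.676/0.00319 = 212; it rises from 76.4.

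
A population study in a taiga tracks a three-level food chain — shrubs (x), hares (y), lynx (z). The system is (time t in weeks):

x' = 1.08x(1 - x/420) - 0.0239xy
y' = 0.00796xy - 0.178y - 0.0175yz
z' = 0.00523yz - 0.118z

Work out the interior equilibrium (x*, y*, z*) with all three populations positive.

x* ≈ 210, y* ≈ 22.6, z* ≈ 85.5

From dz/dt = 0: 0.00523y* = 0.118, so y* = 22.6.
From dx/dt = 0: 1.08(1 - x*/420) = 0.0239·22.6, giving x* = 420·(1 - 0.499) = 210.
From dy/dt = 0: 0.00796·210 - 0.178 = 0.0175z*, so z* = 1.5/0.0175 = 85.5.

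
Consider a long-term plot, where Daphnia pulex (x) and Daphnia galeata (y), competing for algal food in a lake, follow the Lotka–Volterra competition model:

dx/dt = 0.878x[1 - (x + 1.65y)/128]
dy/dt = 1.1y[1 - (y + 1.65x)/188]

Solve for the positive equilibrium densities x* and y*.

x* ≈ 106, y* ≈ 13.5

Setting both brackets to zero gives the nullclines x + 1.65y = 128 and 1.65x + y = 188.
Substituting y = 188 - 1.65x into the first: x(1 - 1.65·1.65) = 128 - 1.65·188.
So x* = -182/-1.72 = 106, and then y* = 188 - 1.65·106 = 13.5.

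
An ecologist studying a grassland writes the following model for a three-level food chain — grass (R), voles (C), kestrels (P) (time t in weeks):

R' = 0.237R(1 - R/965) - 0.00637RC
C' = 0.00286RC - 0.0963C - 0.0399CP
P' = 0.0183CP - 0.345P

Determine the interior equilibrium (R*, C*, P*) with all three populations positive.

From dP/dt = 0: 0.0183C* = 0.345, so C* = 18.9.
From dR/dt = 0: 0.237(1 - R*/965) = 0.00637·18.9, giving R* = 965·(1 - 0.507) = 476.
From dC/dt = 0: 0.00286·476 - 0.0963 = 0.0399P*, so P* = 1.27/0.0399 = 31.7.

R* ≈ 476, C* ≈ 18.9, P* ≈ 31.7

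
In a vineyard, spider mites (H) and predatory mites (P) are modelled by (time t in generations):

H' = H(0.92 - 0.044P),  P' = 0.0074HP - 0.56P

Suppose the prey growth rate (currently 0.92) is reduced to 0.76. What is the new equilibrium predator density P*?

P* ≈ 17.3

At the interior fixed point, setting dH/dt = 0 with H > 0 fixes P* = (prey growth rate)/(HP coefficient) — independent of the other coefficients.
With the change, P* = 0.76/0.044 = 17.3; it falls from 20.9.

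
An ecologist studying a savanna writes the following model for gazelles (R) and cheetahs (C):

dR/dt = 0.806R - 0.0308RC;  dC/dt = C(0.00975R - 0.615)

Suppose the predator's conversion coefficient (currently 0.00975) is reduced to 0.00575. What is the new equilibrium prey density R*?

R* ≈ 107

At the interior fixed point, setting dC/dt = 0 with C > 0 fixes R* = (predator death rate)/(RC coefficient) — independent of the other coefficients.
With the change, R* = 0.615/0.00575 = 107; it rises from 63.1.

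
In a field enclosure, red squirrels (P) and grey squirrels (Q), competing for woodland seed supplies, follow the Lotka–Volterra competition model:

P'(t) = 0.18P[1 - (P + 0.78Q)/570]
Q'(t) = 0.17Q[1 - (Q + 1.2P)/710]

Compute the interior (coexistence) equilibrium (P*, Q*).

P* ≈ 253, Q* ≈ 406

Setting both brackets to zero gives the nullclines P + 0.78Q = 570 and 1.2P + Q = 710.
Substituting Q = 710 - 1.2P into the first: P(1 - 0.78·1.2) = 570 - 0.78·710.
So P* = 16.2/0.064 = 253, and then Q* = 710 - 1.2·253 = 406.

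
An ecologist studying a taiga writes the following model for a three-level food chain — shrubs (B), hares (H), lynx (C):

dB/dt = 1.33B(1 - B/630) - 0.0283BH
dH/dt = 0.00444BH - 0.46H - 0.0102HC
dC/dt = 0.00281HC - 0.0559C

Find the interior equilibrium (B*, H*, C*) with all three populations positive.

B* ≈ 363, H* ≈ 19.9, C* ≈ 113

From dC/dt = 0: 0.00281H* = 0.0559, so H* = 19.9.
From dB/dt = 0: 1.33(1 - B*/630) = 0.0283·19.9, giving B* = 630·(1 - 0.423) = 363.
From dH/dt = 0: 0.00444·363 - 0.46 = 0.0102C*, so C* = 1.15/0.0102 = 113.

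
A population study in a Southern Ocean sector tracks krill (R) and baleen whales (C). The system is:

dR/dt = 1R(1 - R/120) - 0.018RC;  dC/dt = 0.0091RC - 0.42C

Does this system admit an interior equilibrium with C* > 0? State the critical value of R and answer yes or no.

Threshold R = 46.2; K > 46.2, so yes, the predator persists.

The predator equation gives dC/dt > 0 only when R > 0.42/0.0091 = 46.2.
Without the predator, R → K = 120. Since 120 > 46.2, the predator can invade and persist.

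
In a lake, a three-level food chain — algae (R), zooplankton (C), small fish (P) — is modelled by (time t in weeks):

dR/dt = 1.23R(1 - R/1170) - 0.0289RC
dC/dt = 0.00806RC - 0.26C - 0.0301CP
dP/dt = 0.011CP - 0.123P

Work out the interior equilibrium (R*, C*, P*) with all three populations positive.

R* ≈ 863, C* ≈ 11.2, P* ≈ 222

From dP/dt = 0: 0.011C* = 0.123, so C* = 11.2.
From dR/dt = 0: 1.23(1 - R*/1170) = 0.0289·11.2, giving R* = 1170·(1 - 0.263) = 863.
From dC/dt = 0: 0.00806·863 - 0.26 = 0.0301P*, so P* = 6.69/0.0301 = 222.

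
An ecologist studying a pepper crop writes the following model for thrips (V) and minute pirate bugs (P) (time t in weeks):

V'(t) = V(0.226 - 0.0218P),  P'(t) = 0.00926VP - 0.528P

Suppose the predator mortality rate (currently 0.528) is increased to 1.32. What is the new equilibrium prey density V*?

V* ≈ 143

At the interior fixed point, setting dP/dt = 0 with P > 0 fixes V* = (predator death rate)/(VP coefficient) — independent of the other coefficients.
With the change, V* = 1.32/0.00926 = 143; it rises from 57.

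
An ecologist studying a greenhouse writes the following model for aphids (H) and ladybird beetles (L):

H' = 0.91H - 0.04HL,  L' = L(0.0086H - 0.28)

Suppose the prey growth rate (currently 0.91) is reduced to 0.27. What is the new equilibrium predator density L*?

At the interior fixed point, setting dH/dt = 0 with H > 0 fixes L* = (prey growth rate)/(HL coefficient) — independent of the other coefficients.
With the change, L* = 0.27/0.04 = 6.75; it falls from 22.8.

L* ≈ 6.75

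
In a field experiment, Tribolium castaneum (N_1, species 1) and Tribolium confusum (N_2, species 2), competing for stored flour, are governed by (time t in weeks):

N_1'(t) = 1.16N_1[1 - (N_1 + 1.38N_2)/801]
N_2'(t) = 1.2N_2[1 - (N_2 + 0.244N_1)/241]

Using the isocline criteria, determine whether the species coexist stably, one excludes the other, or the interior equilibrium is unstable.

Compare the nullcline intercepts: K1/α12 = 801/1.38 = 580 > K2 = 241; K2/α21 = 241/0.244 = 988 > K1 = 801.
Since both inequalities hold, each species can invade when rare, so the interior equilibrium is stable.

stable coexistence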